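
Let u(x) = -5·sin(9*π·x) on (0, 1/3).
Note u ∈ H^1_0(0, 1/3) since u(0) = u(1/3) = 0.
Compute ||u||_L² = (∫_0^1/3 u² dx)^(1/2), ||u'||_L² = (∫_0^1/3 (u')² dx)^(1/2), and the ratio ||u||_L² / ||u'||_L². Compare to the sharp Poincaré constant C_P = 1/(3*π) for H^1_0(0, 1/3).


||u||_L² / ||u'||_L² = 1/(9*π) < C_P = 1/(3*π).

u(x) = -5·sin(9*π·x), so u'(x) = -45*π*cos(9*π*x).
Writing u(x) = A·sin(kπx/L) with A = -5 and k = 3, use ∫_0^L sin²(kπx/L) dx = L/2 and ∫_0^L cos²(kπx/L) dx = L/2.
u² = 25·sin²(9*π·x) and (u')² = 2025*π^2·cos²(9*π·x), and each of sin², cos² integrates to L/2 = 1/6 over (0, 1/3).
∫_0^1/3 u² dx = 25/6, so ||u||_L² = 5*sqrt(6)/6.
∫_0^1/3 (u')² dx = 675*π^2/2, so ||u'||_L² = 15*sqrt(6)*π/2.
Ratio ||u||_L² / ||u'||_L² = 1/(9*π).
Sharp Poincaré constant on H^1_0(0, 1/3) is C_P = L/π = 1/(3*π), achieved by sin(3*π·x).
This is the k = 3 harmonic; the ratio L/(kπ) is strictly less than C_P = L/π, consistent with the sharp inequality ||u||_L² ≤ C_P ||u'||_L².


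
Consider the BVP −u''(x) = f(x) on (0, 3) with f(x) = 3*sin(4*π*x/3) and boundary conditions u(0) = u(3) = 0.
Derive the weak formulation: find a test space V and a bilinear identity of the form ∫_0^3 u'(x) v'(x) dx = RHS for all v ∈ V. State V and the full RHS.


V = H^1_0(0, 3) (so v(0) = v(3) = 0); weak form: ∫_0^3 u'v' dx = ∫_0^3 (3*sin(4*π*x/3)) v dx for all v ∈ V.

Multiply both sides by a test function v and integrate from 0 to 3:
  ∫_0^3 −u''(x) v(x) dx = ∫_0^3 f(x) v(x) dx.
Integrate the LHS by parts once:
  ∫_0^3 −u'' v dx = −[u'(x) v(x)]_0^3 + ∫_0^3 u'(x) v'(x) dx.
Thus ∫_0^3 u'(x) v'(x) dx = ∫_0^3 f(x) v(x) dx + [u'(x) v(x)]_0^3.
Choose V so that boundary terms are either known or forced to vanish.
u is Dirichlet: u(0) = u(3) = 0. Let V = H^1_0(0, 3); then v(0) = v(3) = 0, and [u' v]_0^3 = 0.
Weak formulation: find u (satisfying any essential BC) such that ∫_0^3 u'(x) v'(x) dx = ∫_0^3 f v dx for all v ∈ V.
Substituting f(x) = 3*sin(4*π*x/3), the right-hand side is ∫_0^3 (3*sin(4*π*x/3)) v dx.


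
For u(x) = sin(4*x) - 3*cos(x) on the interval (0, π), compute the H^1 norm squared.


||u||_{H^1(0,π)}^2 = -32/5 + 35*π/2

u'(x) = 3*sin(x) + 4*cos(4*x).
Expand u² and (u')² and integrate term by term on (0, π), using: for integers n ≥ 1, ∫_0^π sin²(nx) dx = ∫_0^π cos²(nx) dx = π/2; for n ≠ n', ∫_0^π sin(nx)sin(n'x) dx = ∫_0^π cos(nx)cos(n'x) dx = 0; and by product-to-sum, ∫_0^π sin(nx)cos(n'x) dx = ½∫_0^π [sin((n+n')x) + sin((n−n')x)] dx, which is 0 when n+n' is even and 2n/(n²−n'²) when n+n' is odd (it need not vanish on (0, π)).
  u² squared terms: (-3)²·∫cos(x)² dx = 9·π/2 = 9*π/2;  (1)²·∫sin(4x)² dx = 1·π/2 = π/2.
  u² cross terms: 2·(-3)·(1)·∫cos(x)·sin(4x) dx = -6·(8/15) = -16/5.
  So ∫_0^π u² dx = 9*π/2 + π/2 − 16/5 = -16/5 + 5*π.
  (u')² squared terms: (3)²·∫sin(x)² dx = 9·π/2 = 9*π/2;  (4)²·∫cos(4x)² dx = 16·π/2 = 8*π.
  (u')² cross terms: 2·(3)·(4)·∫sin(x)·cos(4x) dx = 24·(-2/15) = -16/5.
  So ∫_0^π (u')² dx = 9*π/2 + 8*π − 16/5 = -16/5 + 25*π/2.
||u||_{H^1}^2 = (-16/5 + 5*π) + (-16/5 + 25*π/2) = -32/5 + 35*π/2.


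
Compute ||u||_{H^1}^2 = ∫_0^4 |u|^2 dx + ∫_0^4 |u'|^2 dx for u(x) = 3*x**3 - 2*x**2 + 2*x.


||u||_{H^1}^2 = 3013648/105

The H^1 norm (squared) on an interval (0, L) is
  ||u||_{H^1}^2 = ∫_0^L u(x)^2 dx + ∫_0^L u'(x)^2 dx.
Compute u'(x) = 9*x**2 - 4*x + 2.
Then u(x)^2 = 9*x**6 - 12*x**5 + 16*x**4 - 8*x**3 + 4*x**2 and u'(x)^2 = 81*x**4 - 72*x**3 + 52*x**2 - 16*x + 4.
Integrate each monomial from 0 to 4 using ∫_0^4 c·x^n dx = c·4^(n+1)/(n+1):
  ∫_0^4 u(x)^2 dx = ∫_0^4 (9*x^6 - 12*x^5 + 16*x^4 - 8*x^3 + 4*x^2) dx. Term by term:
    ∫_0^4 9*x^6 dx = 147456/7;  ∫_0^4 -12*x^5 dx = -8192;  ∫_0^4 16*x^4 dx = 16384/5;
    ∫_0^4 -8*x^3 dx = -512;  ∫_0^4 4*x^2 dx = 256/3.
  Sum: 147456/7 − 8192 + 16384/5 − 512 + 256/3 = 1650944/105.
  ∫_0^4 u'(x)^2 dx = ∫_0^4 (81*x^4 - 72*x^3 + 52*x^2 - 16*x + 4) dx. Term by term:
    ∫_0^4 81*x^4 dx = 82944/5;  ∫_0^4 -72*x^3 dx = -4608;  ∫_0^4 52*x^2 dx = 3328/3;
    ∫_0^4 -16*x dx = -128;  ∫_0^4 4 dx = 16.
  Sum: 82944/5 − 4608 + 3328/3 − 128 + 16 = 194672/15.
Adding: ||u||_{H^1}^2 = 1650944/105 + 194672/15 = 3013648/105.


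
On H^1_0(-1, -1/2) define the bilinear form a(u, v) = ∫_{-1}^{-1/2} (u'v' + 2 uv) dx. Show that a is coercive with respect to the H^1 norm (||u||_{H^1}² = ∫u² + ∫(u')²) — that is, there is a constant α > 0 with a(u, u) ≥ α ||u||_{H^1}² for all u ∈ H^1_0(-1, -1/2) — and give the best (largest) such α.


α = 1

Coercivity of a(·,·) on H^1_0(-1, -1/2) means a(u, u) ≥ α ||u||_{H^1}² for every u ∈ H^1_0.
The interval has length L = 1/2, and Poincaré/coercivity depend only on L. Here a(u, u) = ∫(u')² + (2)·∫u².
Here c = 2 ≥ 1, so a(u,u) = ∫(u')² + c∫u² ≥ ∫(u')² + ∫u² = ||u||_{H^1}², i.e. α = 1 works. No larger α is possible: a(u,u) ≥ α||u||_{H^1}² means (1−α)∫(u')² ≥ (α−c)∫u², and for the modes u_n = sin(nπ(x−x₀)/L) (x₀ the left endpoint) one has ∫u_n²/∫(u_n')² = (L/(nπ))² → 0, so a(u_n,u_n)/||u_n||_{H^1}² → 1. Hence the optimal constant is α = 1.
Therefore α = 1.


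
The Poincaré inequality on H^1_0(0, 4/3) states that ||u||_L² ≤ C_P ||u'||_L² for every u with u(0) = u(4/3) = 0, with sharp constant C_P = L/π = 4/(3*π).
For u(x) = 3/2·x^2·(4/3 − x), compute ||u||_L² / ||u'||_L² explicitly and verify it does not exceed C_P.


||u||_L² / ||u'||_L² = 2*sqrt(14)/21 < C_P = 4/(3*π).

u(x) = 3/2·x^2·(4/3 − x), so u'(x) = x*(8 - 9*x)/2.
u(x) = 3/2·x^2·(4/3 − x) vanishes at x = 0 and x = 4/3, so u ∈ H^1_0(0, 4/3). Differentiate via the product rule and integrate the resulting polynomials term by term.
  ∫_0^4/3 u² dx = ∫_0^4/3 (9*x^6/4 - 6*x^5 + 4*x^4) dx. Term by term:
    ∫_0^4/3 9*x^6/4 dx = 4096/1701;  ∫_0^4/3 -6*x^5 dx = -4096/729;  ∫_0^4/3 4*x^4 dx = 4096/1215.
  Sum: 4096/1701 − 4096/729 + 4096/1215 = 4096/25515.
  ∫_0^4/3 (u')² dx = ∫_0^4/3 (81*x^4/4 - 36*x^3 + 16*x^2) dx. Term by term:
    ∫_0^4/3 81*x^4/4 dx = 256/15;  ∫_0^4/3 -36*x^3 dx = -256/9;  ∫_0^4/3 16*x^2 dx = 1024/81.
  Sum: 256/15 − 256/9 + 1024/81 = 512/405.
∫_0^4/3 u² dx = 4096/25515, so ||u||_L² = 64*sqrt(35)/945.
∫_0^4/3 (u')² dx = 512/405, so ||u'||_L² = 16*sqrt(10)/45.
Ratio ||u||_L² / ||u'||_L² = 2*sqrt(14)/21.
Sharp Poincaré constant on H^1_0(0, 4/3) is C_P = L/π = 4/(3*π), achieved by sin(3*π/4·x).
A polynomial bump cannot attain the sharp Poincaré constant (only the first sine eigenfunction does), so the ratio is strictly less than C_P, consistent with ||u||_L² ≤ C_P ||u'||_L².


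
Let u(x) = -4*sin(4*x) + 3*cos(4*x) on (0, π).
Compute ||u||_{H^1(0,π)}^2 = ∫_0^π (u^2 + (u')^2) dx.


||u||_{H^1(0,π)}^2 = 425*π/2

u'(x) = -12*sin(4*x) - 16*cos(4*x).
Expand u² and (u')² and integrate term by term on (0, π), using: for integers n ≥ 1, ∫_0^π sin²(nx) dx = ∫_0^π cos²(nx) dx = π/2; for n ≠ n', ∫_0^π sin(nx)sin(n'x) dx = ∫_0^π cos(nx)cos(n'x) dx = 0; and by product-to-sum, ∫_0^π sin(nx)cos(n'x) dx = ½∫_0^π [sin((n+n')x) + sin((n−n')x)] dx, which is 0 when n+n' is even and 2n/(n²−n'²) when n+n' is odd (it need not vanish on (0, π)).
  u² squared terms: (-4)²·∫sin(4x)² dx = 16·π/2 = 8*π;  (3)²·∫cos(4x)² dx = 9·π/2 = 9*π/2.
  u² cross terms: 2·(-4)·(3)·∫sin(4x)·cos(4x) dx = -24·(0) = 0.
  So ∫_0^π u² dx = 8*π + 9*π/2 + 0 = 25*π/2.
  (u')² squared terms: (-16)²·∫cos(4x)² dx = 256·π/2 = 128*π;  (-12)²·∫sin(4x)² dx = 144·π/2 = 72*π.
  (u')² cross terms: 2·(-16)·(-12)·∫cos(4x)·sin(4x) dx = 384·(0) = 0.
  So ∫_0^π (u')² dx = 128*π + 72*π + 0 = 200*π.
||u||_{H^1}^2 = (25*π/2) + (200*π) = 425*π/2.


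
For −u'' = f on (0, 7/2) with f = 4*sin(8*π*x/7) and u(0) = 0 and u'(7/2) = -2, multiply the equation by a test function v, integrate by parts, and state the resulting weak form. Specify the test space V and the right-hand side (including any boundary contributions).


V = {v ∈ H^1(0, 7/2) : v(0) = 0} (test functions vanish at x = 0 where u is specified); weak form: ∫_0^7/2 u'v' dx = ∫_0^7/2 (4*sin(8*π*x/7)) v dx − 2·v(7/2) for all v ∈ V.

Multiply both sides by a test function v and integrate from 0 to 7/2:
  ∫_0^7/2 −u''(x) v(x) dx = ∫_0^7/2 f(x) v(x) dx.
Integrate the LHS by parts once:
  ∫_0^7/2 −u'' v dx = −[u'(x) v(x)]_0^7/2 + ∫_0^7/2 u'(x) v'(x) dx.
Thus ∫_0^7/2 u'(x) v'(x) dx = ∫_0^7/2 f(x) v(x) dx + [u'(x) v(x)]_0^7/2.
Choose V so that boundary terms are either known or forced to vanish.
Mixed BC: u(0) = 0 (Dirichlet) and u'(7/2) = -2 (Neumann). Define V = {v ∈ H^1(0, 7/2) : v(0) = 0}. Then [u' v]_0^7/2 = u'(7/2)·v(7/2) − u'(0)·0 = − 2·v(7/2).
Weak formulation: find u (satisfying any essential BC) such that ∫_0^7/2 u'(x) v'(x) dx = ∫_0^7/2 f v dx − 2·v(7/2) for all v ∈ V (Dirichlet at 0 absorbed into V; Neumann datum at x = 7/2 contributes the boundary term).
Substituting f(x) = 4*sin(8*π*x/7), the right-hand side is ∫_0^7/2 (4*sin(8*π*x/7)) v dx − 2·v(7/2).


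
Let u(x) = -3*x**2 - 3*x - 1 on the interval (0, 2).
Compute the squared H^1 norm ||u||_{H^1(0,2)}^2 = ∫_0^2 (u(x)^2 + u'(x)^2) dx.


||u||_{H^1}^2 = 1848/5

The H^1 norm (squared) on an interval (0, L) is
  ||u||_{H^1}^2 = ∫_0^L u(x)^2 dx + ∫_0^L u'(x)^2 dx.
Compute u'(x) = -6*x - 3.
Then u(x)^2 = 9*x**4 + 18*x**3 + 15*x**2 + 6*x + 1 and u'(x)^2 = 36*x**2 + 36*x + 9.
Integrate each monomial from 0 to 2 using ∫_0^2 c·x^n dx = c·2^(n+1)/(n+1):
  ∫_0^2 u(x)^2 dx = ∫_0^2 (9*x^4 + 18*x^3 + 15*x^2 + 6*x + 1) dx. Term by term:
    ∫_0^2 9*x^4 dx = 288/5;  ∫_0^2 18*x^3 dx = 72;  ∫_0^2 15*x^2 dx = 40;
    ∫_0^2 6*x dx = 12;  ∫_0^2 1 dx = 2.
  Sum: 288/5 + 72 + 40 + 12 + 2 = 918/5.
  ∫_0^2 u'(x)^2 dx = ∫_0^2 (36*x^2 + 36*x + 9) dx. Term by term:
    ∫_0^2 36*x^2 dx = 96;  ∫_0^2 36*x dx = 72;  ∫_0^2 9 dx = 18.
  Sum: 96 + 72 + 18 = 186.
Adding: ||u||_{H^1}^2 = 918/5 + 186 = 1848/5.


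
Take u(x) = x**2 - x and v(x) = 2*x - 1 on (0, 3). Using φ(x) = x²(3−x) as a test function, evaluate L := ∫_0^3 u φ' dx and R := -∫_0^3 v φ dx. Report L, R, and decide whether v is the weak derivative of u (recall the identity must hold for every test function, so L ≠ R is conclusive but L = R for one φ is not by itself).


LHS = -351/20, RHS = -351/20. Yes, v = u' weakly.

u(x) = x**2 - x, classical derivative u'(x) = 2*x - 1.
φ(x) = x²(3−x), so φ'(x) = 3*x*(2 - x).
Note φ(0) = φ(3) = 0, so the boundary term u·φ vanishes.
LHS = ∫_0^3 u(x) φ'(x) dx = ∫_0^3 (-3*x^4 + 9*x^3 - 6*x^2) dx. Term by term:
  ∫_0^3 -3*x^4 dx = -729/5;  ∫_0^3 9*x^3 dx = 729/4;  ∫_0^3 -6*x^2 dx = -54.
Sum: -729/5 + 729/4 − 54 = -351/20.
So LHS = -351/20.
∫_0^3 v(x) φ(x) dx = ∫_0^3 (-2*x^4 + 7*x^3 - 3*x^2) dx. Term by term:
  ∫_0^3 -2*x^4 dx = -486/5;  ∫_0^3 7*x^3 dx = 567/4;  ∫_0^3 -3*x^2 dx = -27.
Sum: -486/5 + 567/4 − 27 = 351/20.
So RHS = -∫_0^3 v(x) φ(x) dx = -351/20.
LHS = RHS, so the identity holds for this test φ.
Moreover u is smooth here and v(x) = u'(x) = 2*x - 1 pointwise, so the identity holds for every test function. Hence v is the weak derivative of u.


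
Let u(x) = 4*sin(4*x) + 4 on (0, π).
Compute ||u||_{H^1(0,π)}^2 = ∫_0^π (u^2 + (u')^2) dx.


||u||_{H^1(0,π)}^2 = 152*π

u'(x) = 16*cos(4*x).
Expand u² and (u')² and integrate term by term on (0, π), using: for integers n ≥ 1, ∫_0^π sin²(nx) dx = ∫_0^π cos²(nx) dx = π/2; for n ≠ n', ∫_0^π sin(nx)sin(n'x) dx = ∫_0^π cos(nx)cos(n'x) dx = 0; and by product-to-sum, ∫_0^π sin(nx)cos(n'x) dx = ½∫_0^π [sin((n+n')x) + sin((n−n')x)] dx, which is 0 when n+n' is even and 2n/(n²−n'²) when n+n' is odd (it need not vanish on (0, π)). For the constant mode: ∫_0^π 1 dx = π, ∫_0^π cos(nx) dx = 0, ∫_0^π sin(nx) dx = (1−(−1)^n)/n.
  u² squared terms: (4)²·∫1 dx = 16·π = 16*π;  (4)²·∫sin(4x)² dx = 16·π/2 = 8*π.
  u² cross terms: 2·(4)·(4)·∫1·sin(4x) dx = 32·(0) = 0.
  So ∫_0^π u² dx = 16*π + 8*π + 0 = 24*π.
  (u')² squared terms: (16)²·∫cos(4x)² dx = 256·π/2 = 128*π.
  So ∫_0^π (u')² dx = 128*π.
||u||_{H^1}^2 = (24*π) + (128*π) = 152*π.


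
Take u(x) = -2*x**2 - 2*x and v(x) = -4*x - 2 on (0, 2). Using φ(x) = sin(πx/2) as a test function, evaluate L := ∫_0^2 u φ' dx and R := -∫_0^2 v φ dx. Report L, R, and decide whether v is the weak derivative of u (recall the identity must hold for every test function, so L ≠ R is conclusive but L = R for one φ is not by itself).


LHS = 24/π, RHS = 24/π. Yes, v = u' weakly.

u(x) = -2*x**2 - 2*x, classical derivative u'(x) = -4*x - 2.
φ(x) = sin(πx/2), so φ'(x) = π*cos(π*x/2)/2.
Note φ(0) = φ(2) = 0, so the boundary term u·φ vanishes.
LHS = ∫_0^2 u(x) φ'(x) dx = ∫_0^2 (-π*x^2*cos(π*x/2) - π*x*cos(π*x/2)) dx. Term by term:
  ∫_0^2 -π*x*cos(π*x/2) dx = 8/π;  ∫_0^2 -π*x^2*cos(π*x/2) dx = 16/π.
Sum: 8/π + 16/π = 24/π.
So LHS = 24/π.
∫_0^2 v(x) φ(x) dx = ∫_0^2 (-4*x*sin(π*x/2) - 2*sin(π*x/2)) dx. Term by term:
  ∫_0^2 -2*sin(π*x/2) dx = -8/π;  ∫_0^2 -4*x*sin(π*x/2) dx = -16/π.
Sum: -8/π − 16/π = -24/π.
So RHS = -∫_0^2 v(x) φ(x) dx = 24/π.
LHS = RHS, so the identity holds for this test φ.
Moreover u is smooth here and v(x) = u'(x) = -4*x - 2 pointwise, so the identity holds for every test function. Hence v is the weak derivative of u.


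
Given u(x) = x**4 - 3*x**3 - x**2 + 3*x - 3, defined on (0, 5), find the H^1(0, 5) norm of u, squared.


||u||_{H^1}^2 = 15182555/252

The H^1 norm (squared) on an interval (0, L) is
  ||u||_{H^1}^2 = ∫_0^L u(x)^2 dx + ∫_0^L u'(x)^2 dx.
Compute u'(x) = 4*x**3 - 9*x**2 - 2*x + 3.
Then u(x)^2 = x**8 - 6*x**7 + 7*x**6 + 12*x**5 - 23*x**4 + 12*x**3 + 15*x**2 - 18*x + 9 and u'(x)^2 = 16*x**6 - 72*x**5 + 65*x**4 + 60*x**3 - 50*x**2 - 12*x + 9.
Integrate each monomial from 0 to 5 using ∫_0^5 c·x^n dx = c·5^(n+1)/(n+1):
  ∫_0^5 u(x)^2 dx = ∫_0^5 (x^8 - 6*x^7 + 7*x^6 + 12*x^5 - 23*x^4 + 12*x^3 + 15*x^2 - 18*x + 9) dx. Term by term:
    ∫_0^5 x^8 dx = 1953125/9;  ∫_0^5 -6*x^7 dx = -1171875/4;  ∫_0^5 7*x^6 dx = 78125;
    ∫_0^5 12*x^5 dx = 31250;  ∫_0^5 -23*x^4 dx = -14375;  ∫_0^5 12*x^3 dx = 1875;
    ∫_0^5 15*x^2 dx = 625;  ∫_0^5 -18*x dx = -225;  ∫_0^5 9 dx = 45.
  Sum: 1953125/9 − 1171875/4 + 78125 + 31250 − 14375 + 1875 + 625 − 225 + 45 = 769145/36.
  ∫_0^5 u'(x)^2 dx = ∫_0^5 (16*x^6 - 72*x^5 + 65*x^4 + 60*x^3 - 50*x^2 - 12*x + 9) dx. Term by term:
    ∫_0^5 16*x^6 dx = 1250000/7;  ∫_0^5 -72*x^5 dx = -187500;  ∫_0^5 65*x^4 dx = 40625;
    ∫_0^5 60*x^3 dx = 9375;  ∫_0^5 -50*x^2 dx = -6250/3;  ∫_0^5 -12*x dx = -150;
    ∫_0^5 9 dx = 45.
  Sum: 1250000/7 − 187500 + 40625 + 9375 − 6250/3 − 150 + 45 = 816545/21.
Adding: ||u||_{H^1}^2 = 769145/36 + 816545/21 = 15182555/252.


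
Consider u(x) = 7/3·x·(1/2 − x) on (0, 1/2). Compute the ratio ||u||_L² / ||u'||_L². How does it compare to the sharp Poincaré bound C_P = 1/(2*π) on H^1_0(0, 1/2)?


||u||_L² / ||u'||_L² = sqrt(10)/20 < C_P = 1/(2*π).

u(x) = 7/3·x·(1/2 − x), so u'(x) = 7/6 - 14*x/3.
u(x) = 7/3·x·(1/2 − x) vanishes at x = 0 and x = 1/2, so u ∈ H^1_0(0, 1/2). Differentiate via the product rule and integrate the resulting polynomials term by term.
  ∫_0^1/2 u² dx = ∫_0^1/2 (49*x^4/9 - 49*x^3/9 + 49*x^2/36) dx. Term by term:
    ∫_0^1/2 49*x^4/9 dx = 49/1440;  ∫_0^1/2 -49*x^3/9 dx = -49/576;  ∫_0^1/2 49*x^2/36 dx = 49/864.
  Sum: 49/1440 − 49/576 + 49/864 = 49/8640.
  ∫_0^1/2 (u')² dx = ∫_0^1/2 (196*x^2/9 - 98*x/9 + 49/36) dx. Term by term:
    ∫_0^1/2 196*x^2/9 dx = 49/54;  ∫_0^1/2 -98*x/9 dx = -49/36;  ∫_0^1/2 49/36 dx = 49/72.
  Sum: 49/54 − 49/36 + 49/72 = 49/216.
∫_0^1/2 u² dx = 49/8640, so ||u||_L² = 7*sqrt(15)/360.
∫_0^1/2 (u')² dx = 49/216, so ||u'||_L² = 7*sqrt(6)/36.
Ratio ||u||_L² / ||u'||_L² = sqrt(10)/20.
Sharp Poincaré constant on H^1_0(0, 1/2) is C_P = L/π = 1/(2*π), achieved by sin(2*π·x).
A polynomial bump cannot attain the sharp Poincaré constant (only the first sine eigenfunction does), so the ratio is strictly less than C_P, consistent with ||u||_L² ≤ C_P ||u'||_L².


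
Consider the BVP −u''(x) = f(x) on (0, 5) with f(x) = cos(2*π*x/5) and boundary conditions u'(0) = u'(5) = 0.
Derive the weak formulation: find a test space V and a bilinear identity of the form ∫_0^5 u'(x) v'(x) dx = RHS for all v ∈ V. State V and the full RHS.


V = H^1(0, 5) (no boundary constraint on v; u is determined up to an additive constant); weak form: ∫_0^5 u'v' dx = ∫_0^5 (cos(2*π*x/5)) v dx for all v ∈ V.

Multiply both sides by a test function v and integrate from 0 to 5:
  ∫_0^5 −u''(x) v(x) dx = ∫_0^5 f(x) v(x) dx.
Integrate the LHS by parts once:
  ∫_0^5 −u'' v dx = −[u'(x) v(x)]_0^5 + ∫_0^5 u'(x) v'(x) dx.
Thus ∫_0^5 u'(x) v'(x) dx = ∫_0^5 f(x) v(x) dx + [u'(x) v(x)]_0^5.
Choose V so that boundary terms are either known or forced to vanish.
u has homogeneous Neumann: u'(0) = u'(5) = 0. So [u' v]_0^5 = 0·v(5) − 0·v(0) = 0 for any v; take V = H^1(0, 5).
Weak formulation: find u (satisfying any essential BC) such that ∫_0^5 u'(x) v'(x) dx = ∫_0^5 f v dx for all v ∈ V (homogeneous Neumann, so boundary terms vanish).
Substituting f(x) = cos(2*π*x/5), the right-hand side is ∫_0^5 (cos(2*π*x/5)) v dx.
Compatibility check (pure Neumann): taking v ≡ 1 ∈ V gives 0 = ∫_0^5 f dx + (0) − (0), i.e. ∫_0^5 f dx must equal u'(0) − u'(5) = 0. Indeed ∫_0^5 (cos(2*π*x/5)) dx = 0, so the data are compatible. The solution is then unique only up to an additive constant (fix it e.g. by requiring ∫_0^5 u dx = 0).


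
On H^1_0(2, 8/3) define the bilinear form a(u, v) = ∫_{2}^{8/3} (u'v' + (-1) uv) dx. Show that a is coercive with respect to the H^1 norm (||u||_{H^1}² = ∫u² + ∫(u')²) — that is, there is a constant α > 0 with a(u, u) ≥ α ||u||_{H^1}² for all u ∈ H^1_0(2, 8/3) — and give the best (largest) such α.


α = (-4 + 9*π^2)/(4 + 9*π^2)

Coercivity of a(·,·) on H^1_0(2, 8/3) means a(u, u) ≥ α ||u||_{H^1}² for every u ∈ H^1_0.
The interval has length L = 2/3, and Poincaré/coercivity depend only on L. Here a(u, u) = ∫(u')² + (-1)·∫u².
Here c = -1 < 0 with |c| < (π/L)² = 9*π^2/4, so coercivity still holds. The condition a(u,u) ≥ α||u||_{H^1}² reads (1−α)∫(u')² ≥ (α−c)∫u². Any admissible α is ≤ 1 (rapidly oscillating u have ∫u²/∫(u')² → 0), and α = 1 would force 0 ≥ (1−c)∫u², impossible since c < 1; so 1−α > 0. By the sharp Poincaré inequality on H^1_0 of an interval of length L, ∫(u')² ≥ (π/L)²∫u² with equality for the first sine mode sin(π(x−x₀)/L) (x₀ the left endpoint), so the inequality holds for all u iff (1−α)(π/L)² ≥ α − c, i.e. α ≤ ((π/L)² + c)/((π/L)² + 1) = (1 + c(L/π)²)/(1 + (L/π)²). (Direct route, valid since c ≤ 0: Poincaré gives c∫u² ≥ c(L/π)²∫(u')², so a(u,u) ≥ (1 + c(L/π)²)∫(u')², while ||u||_{H^1}² ≤ (1 + (L/π)²)∫(u')²; dividing yields the same α.) With (π/L)² = 9*π^2/4 and c = -1, the largest admissible constant is α = ((π/L)² + c)/((π/L)² + 1).
Simplifying, α = (-4 + 9*π^2)/(4 + 9*π^2).


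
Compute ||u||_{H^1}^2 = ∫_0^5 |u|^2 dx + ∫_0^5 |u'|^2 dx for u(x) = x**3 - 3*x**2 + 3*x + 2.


||u||_{H^1}^2 = 64585/14

The H^1 norm (squared) on an interval (0, L) is
  ||u||_{H^1}^2 = ∫_0^L u(x)^2 dx + ∫_0^L u'(x)^2 dx.
Compute u'(x) = 3*x**2 - 6*x + 3.
Then u(x)^2 = x**6 - 6*x**5 + 15*x**4 - 14*x**3 - 3*x**2 + 12*x + 4 and u'(x)^2 = 9*x**4 - 36*x**3 + 54*x**2 - 36*x + 9.
Integrate each monomial from 0 to 5 using ∫_0^5 c·x^n dx = c·5^(n+1)/(n+1):
  ∫_0^5 u(x)^2 dx = ∫_0^5 (x^6 - 6*x^5 + 15*x^4 - 14*x^3 - 3*x^2 + 12*x + 4) dx. Term by term:
    ∫_0^5 x^6 dx = 78125/7;  ∫_0^5 -6*x^5 dx = -15625;  ∫_0^5 15*x^4 dx = 9375;
    ∫_0^5 -14*x^3 dx = -4375/2;  ∫_0^5 -3*x^2 dx = -125;  ∫_0^5 12*x dx = 150;
    ∫_0^5 4 dx = 20.
  Sum: 78125/7 − 15625 + 9375 − 4375/2 − 125 + 150 + 20 = 38755/14.
  ∫_0^5 u'(x)^2 dx = ∫_0^5 (9*x^4 - 36*x^3 + 54*x^2 - 36*x + 9) dx. Term by term:
    ∫_0^5 9*x^4 dx = 5625;  ∫_0^5 -36*x^3 dx = -5625;  ∫_0^5 54*x^2 dx = 2250;
    ∫_0^5 -36*x dx = -450;  ∫_0^5 9 dx = 45.
  Sum: 5625 − 5625 + 2250 − 450 + 45 = 1845.
Adding: ||u||_{H^1}^2 = 38755/14 + 1845 = 64585/14.


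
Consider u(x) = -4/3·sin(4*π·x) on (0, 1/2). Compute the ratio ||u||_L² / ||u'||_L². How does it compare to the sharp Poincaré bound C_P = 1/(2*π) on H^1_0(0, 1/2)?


||u||_L² / ||u'||_L² = 1/(4*π) < C_P = 1/(2*π).

u(x) = -4/3·sin(4*π·x), so u'(x) = -16*π*cos(4*π*x)/3.
Writing u(x) = A·sin(kπx/L) with A = -4/3 and k = 2, use ∫_0^L sin²(kπx/L) dx = L/2 and ∫_0^L cos²(kπx/L) dx = L/2.
u² = 16/9·sin²(4*π·x) and (u')² = 256*π^2/9·cos²(4*π·x), and each of sin², cos² integrates to L/2 = 1/4 over (0, 1/2).
∫_0^1/2 u² dx = 4/9, so ||u||_L² = 2/3.
∫_0^1/2 (u')² dx = 64*π^2/9, so ||u'||_L² = 8*π/3.
Ratio ||u||_L² / ||u'||_L² = 1/(4*π).
Sharp Poincaré constant on H^1_0(0, 1/2) is C_P = L/π = 1/(2*π), achieved by sin(2*π·x).
This is the k = 2 harmonic; the ratio L/(kπ) is strictly less than C_P = L/π, consistent with the sharp inequality ||u||_L² ≤ C_P ||u'||_L².


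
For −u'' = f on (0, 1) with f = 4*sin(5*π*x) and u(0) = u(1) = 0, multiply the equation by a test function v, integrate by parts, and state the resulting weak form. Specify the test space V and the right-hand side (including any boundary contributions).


V = H^1_0(0, 1) (so v(0) = v(1) = 0); weak form: ∫_0^1 u'v' dx = ∫_0^1 (4*sin(5*π*x)) v dx for all v ∈ V.

Multiply both sides by a test function v and integrate from 0 to 1:
  ∫_0^1 −u''(x) v(x) dx = ∫_0^1 f(x) v(x) dx.
Integrate the LHS by parts once:
  ∫_0^1 −u'' v dx = −[u'(x) v(x)]_0^1 + ∫_0^1 u'(x) v'(x) dx.
Thus ∫_0^1 u'(x) v'(x) dx = ∫_0^1 f(x) v(x) dx + [u'(x) v(x)]_0^1.
Choose V so that boundary terms are either known or forced to vanish.
u is Dirichlet: u(0) = u(1) = 0. Let V = H^1_0(0, 1); then v(0) = v(1) = 0, and [u' v]_0^1 = 0.
Weak formulation: find u (satisfying any essential BC) such that ∫_0^1 u'(x) v'(x) dx = ∫_0^1 f v dx for all v ∈ V.
Substituting f(x) = 4*sin(5*π*x), the right-hand side is ∫_0^1 (4*sin(5*π*x)) v dx.


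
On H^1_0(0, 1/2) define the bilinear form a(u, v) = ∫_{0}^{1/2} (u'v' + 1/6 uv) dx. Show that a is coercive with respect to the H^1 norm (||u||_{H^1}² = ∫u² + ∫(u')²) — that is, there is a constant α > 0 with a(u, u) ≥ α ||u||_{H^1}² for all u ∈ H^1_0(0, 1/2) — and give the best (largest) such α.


α = (1 + 24*π^2)/(6*(1 + 4*π^2))

Coercivity of a(·,·) on H^1_0(0, 1/2) means a(u, u) ≥ α ||u||_{H^1}² for every u ∈ H^1_0.
The interval has length L = 1/2, and Poincaré/coercivity depend only on L. Here a(u, u) = ∫(u')² + (1/6)·∫u².
Here 0 < c = 1/6 < 1. The condition a(u,u) ≥ α||u||_{H^1}² reads (1−α)∫(u')² ≥ (α−c)∫u². Any admissible α is ≤ 1 (rapidly oscillating u have ∫u²/∫(u')² → 0), and α = 1 would force 0 ≥ (1−c)∫u², impossible since c < 1; so 1−α > 0. By the sharp Poincaré inequality on H^1_0 of an interval of length L, ∫(u')² ≥ (π/L)²∫u² with equality for the first sine mode sin(π(x−x₀)/L) (x₀ the left endpoint), so the inequality holds for all u iff (1−α)(π/L)² ≥ α − c, i.e. α ≤ ((π/L)² + c)/((π/L)² + 1) = (1 + c(L/π)²)/(1 + (L/π)²). With (π/L)² = 4*π^2 and c = 1/6, the largest admissible constant is α = ((π/L)² + c)/((π/L)² + 1).
Simplifying, α = (1 + 24*π^2)/(6*(1 + 4*π^2)).


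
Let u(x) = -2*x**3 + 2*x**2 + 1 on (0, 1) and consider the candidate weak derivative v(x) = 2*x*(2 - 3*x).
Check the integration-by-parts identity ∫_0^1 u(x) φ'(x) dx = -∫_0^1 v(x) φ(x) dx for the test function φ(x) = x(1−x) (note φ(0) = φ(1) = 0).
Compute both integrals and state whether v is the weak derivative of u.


LHS = -1/30, RHS = -1/30. Yes, v = u' weakly.

u(x) = -2*x**3 + 2*x**2 + 1, classical derivative u'(x) = -6*x**2 + 4*x.
φ(x) = x(1−x), so φ'(x) = 1 - 2*x.
Note φ(0) = φ(1) = 0, so the boundary term u·φ vanishes.
LHS = ∫_0^1 u(x) φ'(x) dx = ∫_0^1 (4*x^4 - 6*x^3 + 2*x^2 - 2*x + 1) dx. Term by term:
  ∫_0^1 4*x^4 dx = 4/5;  ∫_0^1 -6*x^3 dx = -3/2;  ∫_0^1 2*x^2 dx = 2/3;
  ∫_0^1 -2*x dx = -1;  ∫_0^1 1 dx = 1.
Sum: 4/5 − 3/2 + 2/3 − 1 + 1 = -1/30.
So LHS = -1/30.
∫_0^1 v(x) φ(x) dx = ∫_0^1 (6*x^4 - 10*x^3 + 4*x^2) dx. Term by term:
  ∫_0^1 6*x^4 dx = 6/5;  ∫_0^1 -10*x^3 dx = -5/2;  ∫_0^1 4*x^2 dx = 4/3.
Sum: 6/5 − 5/2 + 4/3 = 1/30.
So RHS = -∫_0^1 v(x) φ(x) dx = -1/30.
LHS = RHS, so the identity holds for this test φ.
Moreover u is smooth here and v(x) = u'(x) = -6*x**2 + 4*x pointwise, so the identity holds for every test function. Hence v is the weak derivative of u.


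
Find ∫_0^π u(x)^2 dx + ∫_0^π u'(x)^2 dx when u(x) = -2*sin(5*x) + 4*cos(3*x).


||u||_{H^1(0,π)}^2 = 132*π

u'(x) = -12*sin(3*x) - 10*cos(5*x).
Expand u² and (u')² and integrate term by term on (0, π), using: for integers n ≥ 1, ∫_0^π sin²(nx) dx = ∫_0^π cos²(nx) dx = π/2; for n ≠ n', ∫_0^π sin(nx)sin(n'x) dx = ∫_0^π cos(nx)cos(n'x) dx = 0; and by product-to-sum, ∫_0^π sin(nx)cos(n'x) dx = ½∫_0^π [sin((n+n')x) + sin((n−n')x)] dx, which is 0 when n+n' is even and 2n/(n²−n'²) when n+n' is odd (it need not vanish on (0, π)).
  u² squared terms: (-2)²·∫sin(5x)² dx = 4·π/2 = 2*π;  (4)²·∫cos(3x)² dx = 16·π/2 = 8*π.
  u² cross terms: 2·(-2)·(4)·∫sin(5x)·cos(3x) dx = -16·(0) = 0.
  So ∫_0^π u² dx = 2*π + 8*π + 0 = 10*π.
  (u')² squared terms: (-12)²·∫sin(3x)² dx = 144·π/2 = 72*π;  (-10)²·∫cos(5x)² dx = 100·π/2 = 50*π.
  (u')² cross terms: 2·(-12)·(-10)·∫sin(3x)·cos(5x) dx = 240·(0) = 0.
  So ∫_0^π (u')² dx = 72*π + 50*π + 0 = 122*π.
||u||_{H^1}^2 = (10*π) + (122*π) = 132*π.


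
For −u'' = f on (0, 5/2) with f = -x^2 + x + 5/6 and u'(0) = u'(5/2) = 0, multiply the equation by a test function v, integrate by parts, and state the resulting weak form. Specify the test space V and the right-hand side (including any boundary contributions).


V = H^1(0, 5/2) (no boundary constraint on v; u is determined up to an additive constant); weak form: ∫_0^5/2 u'v' dx = ∫_0^5/2 (-x^2 + x + 5/6) v dx for all v ∈ V.

Multiply both sides by a test function v and integrate from 0 to 5/2:
  ∫_0^5/2 −u''(x) v(x) dx = ∫_0^5/2 f(x) v(x) dx.
Integrate the LHS by parts once:
  ∫_0^5/2 −u'' v dx = −[u'(x) v(x)]_0^5/2 + ∫_0^5/2 u'(x) v'(x) dx.
Thus ∫_0^5/2 u'(x) v'(x) dx = ∫_0^5/2 f(x) v(x) dx + [u'(x) v(x)]_0^5/2.
Choose V so that boundary terms are either known or forced to vanish.
u has homogeneous Neumann: u'(0) = u'(5/2) = 0. So [u' v]_0^5/2 = 0·v(5/2) − 0·v(0) = 0 for any v; take V = H^1(0, 5/2).
Weak formulation: find u (satisfying any essential BC) such that ∫_0^5/2 u'(x) v'(x) dx = ∫_0^5/2 f v dx for all v ∈ V (homogeneous Neumann, so boundary terms vanish).
Substituting f(x) = -x^2 + x + 5/6, the right-hand side is ∫_0^5/2 (-x^2 + x + 5/6) v dx.
Compatibility check (pure Neumann): taking v ≡ 1 ∈ V gives 0 = ∫_0^5/2 f dx + (0) − (0), i.e. ∫_0^5/2 f dx must equal u'(0) − u'(5/2) = 0. Indeed ∫_0^5/2 (-x^2 + x + 5/6) dx = 0, so the data are compatible. The solution is then unique only up to an additive constant (fix it e.g. by requiring ∫_0^5/2 u dx = 0).


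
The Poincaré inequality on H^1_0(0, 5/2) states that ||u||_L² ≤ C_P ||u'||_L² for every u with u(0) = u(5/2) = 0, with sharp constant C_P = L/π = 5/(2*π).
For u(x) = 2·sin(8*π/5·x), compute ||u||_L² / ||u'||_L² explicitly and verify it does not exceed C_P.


||u||_L² / ||u'||_L² = 5/(8*π) < C_P = 5/(2*π).

u(x) = 2·sin(8*π/5·x), so u'(x) = 16*π*cos(8*π*x/5)/5.
Writing u(x) = A·sin(kπx/L) with A = 2 and k = 4, use ∫_0^L sin²(kπx/L) dx = L/2 and ∫_0^L cos²(kπx/L) dx = L/2.
u² = 4·sin²(8*π/5·x) and (u')² = 256*π^2/25·cos²(8*π/5·x), and each of sin², cos² integrates to L/2 = 5/4 over (0, 5/2).
∫_0^5/2 u² dx = 5, so ||u||_L² = sqrt(5).
∫_0^5/2 (u')² dx = 64*π^2/5, so ||u'||_L² = 8*sqrt(5)*π/5.
Ratio ||u||_L² / ||u'||_L² = 5/(8*π).
Sharp Poincaré constant on H^1_0(0, 5/2) is C_P = L/π = 5/(2*π), achieved by sin(2*π/5·x).
This is the k = 4 harmonic; the ratio L/(kπ) is strictly less than C_P = L/π, consistent with the sharp inequality ||u||_L² ≤ C_P ||u'||_L².


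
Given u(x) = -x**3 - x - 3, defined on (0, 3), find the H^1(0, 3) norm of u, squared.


||u||_{H^1}^2 = 76197/70

The H^1 norm (squared) on an interval (0, L) is
  ||u||_{H^1}^2 = ∫_0^L u(x)^2 dx + ∫_0^L u'(x)^2 dx.
Compute u'(x) = -3*x**2 - 1.
Then u(x)^2 = x**6 + 2*x**4 + 6*x**3 + x**2 + 6*x + 9 and u'(x)^2 = 9*x**4 + 6*x**2 + 1.
Integrate each monomial from 0 to 3 using ∫_0^3 c·x^n dx = c·3^(n+1)/(n+1):
  ∫_0^3 u(x)^2 dx = ∫_0^3 (x^6 + 2*x^4 + 6*x^3 + x^2 + 6*x + 9) dx. Term by term:
    ∫_0^3 x^6 dx = 2187/7;  ∫_0^3 2*x^4 dx = 486/5;  ∫_0^3 6*x^3 dx = 243/2;
    ∫_0^3 x^2 dx = 9;  ∫_0^3 6*x dx = 27;  ∫_0^3 9 dx = 27.
  Sum: 2187/7 + 486/5 + 243/2 + 9 + 27 + 27 = 41589/70.
  ∫_0^3 u'(x)^2 dx = ∫_0^3 (9*x^4 + 6*x^2 + 1) dx. Term by term:
    ∫_0^3 9*x^4 dx = 2187/5;  ∫_0^3 6*x^2 dx = 54;  ∫_0^3 1 dx = 3.
  Sum: 2187/5 + 54 + 3 = 2472/5.
Adding: ||u||_{H^1}^2 = 41589/70 + 2472/5 = 76197/70.


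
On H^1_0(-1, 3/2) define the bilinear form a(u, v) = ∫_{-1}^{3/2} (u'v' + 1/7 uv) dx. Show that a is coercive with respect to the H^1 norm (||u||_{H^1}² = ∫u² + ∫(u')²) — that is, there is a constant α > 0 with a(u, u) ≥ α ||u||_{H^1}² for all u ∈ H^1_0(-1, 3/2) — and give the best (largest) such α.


α = (25 + 28*π^2)/(7*(25 + 4*π^2))

Coercivity of a(·,·) on H^1_0(-1, 3/2) means a(u, u) ≥ α ||u||_{H^1}² for every u ∈ H^1_0.
The interval has length L = 5/2, and Poincaré/coercivity depend only on L. Here a(u, u) = ∫(u')² + (1/7)·∫u².
Here 0 < c = 1/7 < 1. The condition a(u,u) ≥ α||u||_{H^1}² reads (1−α)∫(u')² ≥ (α−c)∫u². Any admissible α is ≤ 1 (rapidly oscillating u have ∫u²/∫(u')² → 0), and α = 1 would force 0 ≥ (1−c)∫u², impossible since c < 1; so 1−α > 0. By the sharp Poincaré inequality on H^1_0 of an interval of length L, ∫(u')² ≥ (π/L)²∫u² with equality for the first sine mode sin(π(x−x₀)/L) (x₀ the left endpoint), so the inequality holds for all u iff (1−α)(π/L)² ≥ α − c, i.e. α ≤ ((π/L)² + c)/((π/L)² + 1) = (1 + c(L/π)²)/(1 + (L/π)²). With (π/L)² = 4*π^2/25 and c = 1/7, the largest admissible constant is α = ((π/L)² + c)/((π/L)² + 1).
Simplifying, α = (25 + 28*π^2)/(7*(25 + 4*π^2)).


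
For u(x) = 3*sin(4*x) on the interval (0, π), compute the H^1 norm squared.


||u||_{H^1(0,π)}^2 = 153*π/2

u'(x) = 12*cos(4*x).
Expand u² and (u')² and integrate term by term on (0, π), using: for integers n ≥ 1, ∫_0^π sin²(nx) dx = ∫_0^π cos²(nx) dx = π/2; for n ≠ n', ∫_0^π sin(nx)sin(n'x) dx = ∫_0^π cos(nx)cos(n'x) dx = 0; and by product-to-sum, ∫_0^π sin(nx)cos(n'x) dx = ½∫_0^π [sin((n+n')x) + sin((n−n')x)] dx, which is 0 when n+n' is even and 2n/(n²−n'²) when n+n' is odd (it need not vanish on (0, π)).
  u² squared terms: (3)²·∫sin(4x)² dx = 9·π/2 = 9*π/2.
  So ∫_0^π u² dx = 9*π/2.
  (u')² squared terms: (12)²·∫cos(4x)² dx = 144·π/2 = 72*π.
  So ∫_0^π (u')² dx = 72*π.
||u||_{H^1}^2 = (9*π/2) + (72*π) = 153*π/2.


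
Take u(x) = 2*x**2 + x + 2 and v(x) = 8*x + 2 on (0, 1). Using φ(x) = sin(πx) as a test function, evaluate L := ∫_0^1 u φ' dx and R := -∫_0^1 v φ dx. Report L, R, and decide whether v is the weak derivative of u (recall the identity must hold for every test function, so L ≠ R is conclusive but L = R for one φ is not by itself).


LHS = -6/π, RHS = -12/π. No, v is not the weak derivative of u.

u(x) = 2*x**2 + x + 2, classical derivative u'(x) = 4*x + 1.
φ(x) = sin(πx), so φ'(x) = π*cos(π*x).
Note φ(0) = φ(1) = 0, so the boundary term u·φ vanishes.
LHS = ∫_0^1 u(x) φ'(x) dx = ∫_0^1 (2*π*x^2*cos(π*x) + π*x*cos(π*x) + 2*π*cos(π*x)) dx. Term by term:
  ∫_0^1 2*π*cos(π*x) dx = 0;  ∫_0^1 π*x*cos(π*x) dx = -2/π;  ∫_0^1 2*π*x^2*cos(π*x) dx = -4/π.
Sum: 0 − 2/π − 4/π = -6/π.
So LHS = -6/π.
∫_0^1 v(x) φ(x) dx = ∫_0^1 (8*x*sin(π*x) + 2*sin(π*x)) dx. Term by term:
  ∫_0^1 2*sin(π*x) dx = 4/π;  ∫_0^1 8*x*sin(π*x) dx = 8/π.
Sum: 4/π + 8/π = 12/π.
So RHS = -∫_0^1 v(x) φ(x) dx = -12/π.
LHS − RHS = 6/π ≠ 0, so the identity fails.
(For a valid weak derivative the identity must hold for EVERY test function, in particular this one. The failure shows v is NOT the weak derivative of u.)
Correct weak derivative would be u'(x) = 4*x + 1.


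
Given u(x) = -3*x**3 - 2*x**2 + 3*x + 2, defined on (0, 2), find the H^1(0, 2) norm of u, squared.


||u||_{H^1}^2 = 85754/105

The H^1 norm (squared) on an interval (0, L) is
  ||u||_{H^1}^2 = ∫_0^L u(x)^2 dx + ∫_0^L u'(x)^2 dx.
Compute u'(x) = -9*x**2 - 4*x + 3.
Then u(x)^2 = 9*x**6 + 12*x**5 - 14*x**4 - 24*x**3 + x**2 + 12*x + 4 and u'(x)^2 = 81*x**4 + 72*x**3 - 38*x**2 - 24*x + 9.
Integrate each monomial from 0 to 2 using ∫_0^2 c·x^n dx = c·2^(n+1)/(n+1):
  ∫_0^2 u(x)^2 dx = ∫_0^2 (9*x^6 + 12*x^5 - 14*x^4 - 24*x^3 + x^2 + 12*x + 4) dx. Term by term:
    ∫_0^2 9*x^6 dx = 1152/7;  ∫_0^2 12*x^5 dx = 128;  ∫_0^2 -14*x^4 dx = -448/5;
    ∫_0^2 -24*x^3 dx = -96;  ∫_0^2 x^2 dx = 8/3;  ∫_0^2 12*x dx = 24;
    ∫_0^2 4 dx = 8.
  Sum: 1152/7 + 128 − 448/5 − 96 + 8/3 + 24 + 8 = 14872/105.
  ∫_0^2 u'(x)^2 dx = ∫_0^2 (81*x^4 + 72*x^3 - 38*x^2 - 24*x + 9) dx. Term by term:
    ∫_0^2 81*x^4 dx = 2592/5;  ∫_0^2 72*x^3 dx = 288;  ∫_0^2 -38*x^2 dx = -304/3;
    ∫_0^2 -24*x dx = -48;  ∫_0^2 9 dx = 18.
  Sum: 2592/5 + 288 − 304/3 − 48 + 18 = 10126/15.
Adding: ||u||_{H^1}^2 = 14872/105 + 10126/15 = 85754/105.


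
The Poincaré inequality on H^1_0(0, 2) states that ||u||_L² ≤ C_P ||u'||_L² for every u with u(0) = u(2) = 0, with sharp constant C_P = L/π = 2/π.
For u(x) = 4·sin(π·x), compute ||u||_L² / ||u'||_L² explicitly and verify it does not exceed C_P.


||u||_L² / ||u'||_L² = 1/π < C_P = 2/π.

u(x) = 4·sin(π·x), so u'(x) = 4*π*cos(π*x).
Writing u(x) = A·sin(kπx/L) with A = 4 and k = 2, use ∫_0^L sin²(kπx/L) dx = L/2 and ∫_0^L cos²(kπx/L) dx = L/2.
u² = 16·sin²(π·x) and (u')² = 16*π^2·cos²(π·x), and each of sin², cos² integrates to L/2 = 1 over (0, 2).
∫_0^2 u² dx = 16, so ||u||_L² = 4.
∫_0^2 (u')² dx = 16*π^2, so ||u'||_L² = 4*π.
Ratio ||u||_L² / ||u'||_L² = 1/π.
Sharp Poincaré constant on H^1_0(0, 2) is C_P = L/π = 2/π, achieved by sin(π/2·x).
This is the k = 2 harmonic; the ratio L/(kπ) is strictly less than C_P = L/π, consistent with the sharp inequality ||u||_L² ≤ C_P ||u'||_L².


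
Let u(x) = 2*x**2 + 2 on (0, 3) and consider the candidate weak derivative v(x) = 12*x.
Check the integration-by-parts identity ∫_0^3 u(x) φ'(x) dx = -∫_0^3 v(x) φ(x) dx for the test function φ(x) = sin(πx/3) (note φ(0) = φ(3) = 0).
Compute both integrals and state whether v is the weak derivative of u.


LHS = -36/π, RHS = -108/π. No, v is not the weak derivative of u.

u(x) = 2*x**2 + 2, classical derivative u'(x) = 4*x.
φ(x) = sin(πx/3), so φ'(x) = π*cos(π*x/3)/3.
Note φ(0) = φ(3) = 0, so the boundary term u·φ vanishes.
LHS = ∫_0^3 u(x) φ'(x) dx = ∫_0^3 (2*π*x^2*cos(π*x/3)/3 + 2*π*cos(π*x/3)/3) dx. Term by term:
  ∫_0^3 2*π*cos(π*x/3)/3 dx = 0;  ∫_0^3 2*π*x^2*cos(π*x/3)/3 dx = -36/π.
Sum: 0 − 36/π = -36/π.
So LHS = -36/π.
∫_0^3 v(x) φ(x) dx = ∫_0^3 (12*x*sin(π*x/3)) dx. Term by term:
  ∫_0^3 12*x*sin(π*x/3) dx = 108/π.
So RHS = -∫_0^3 v(x) φ(x) dx = -108/π.
LHS − RHS = 72/π ≠ 0, so the identity fails.
(For a valid weak derivative the identity must hold for EVERY test function, in particular this one. The failure shows v is NOT the weak derivative of u.)
Correct weak derivative would be u'(x) = 4*x.


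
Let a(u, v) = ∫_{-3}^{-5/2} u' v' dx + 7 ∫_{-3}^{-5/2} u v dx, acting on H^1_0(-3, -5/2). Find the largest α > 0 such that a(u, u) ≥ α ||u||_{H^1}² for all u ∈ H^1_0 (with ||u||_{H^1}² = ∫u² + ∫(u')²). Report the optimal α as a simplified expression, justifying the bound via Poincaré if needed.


α = 1

Coercivity of a(·,·) on H^1_0(-3, -5/2) means a(u, u) ≥ α ||u||_{H^1}² for every u ∈ H^1_0.
The interval has length L = 1/2, and Poincaré/coercivity depend only on L. Here a(u, u) = ∫(u')² + (7)·∫u².
Here c = 7 ≥ 1, so a(u,u) = ∫(u')² + c∫u² ≥ ∫(u')² + ∫u² = ||u||_{H^1}², i.e. α = 1 works. No larger α is possible: a(u,u) ≥ α||u||_{H^1}² means (1−α)∫(u')² ≥ (α−c)∫u², and for the modes u_n = sin(nπ(x−x₀)/L) (x₀ the left endpoint) one has ∫u_n²/∫(u_n')² = (L/(nπ))² → 0, so a(u_n,u_n)/||u_n||_{H^1}² → 1. Hence the optimal constant is α = 1.
Therefore α = 1.


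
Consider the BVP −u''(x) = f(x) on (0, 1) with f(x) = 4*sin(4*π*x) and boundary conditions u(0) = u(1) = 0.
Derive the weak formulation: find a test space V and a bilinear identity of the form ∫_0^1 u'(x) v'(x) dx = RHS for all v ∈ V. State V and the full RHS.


V = H^1_0(0, 1) (so v(0) = v(1) = 0); weak form: ∫_0^1 u'v' dx = ∫_0^1 (4*sin(4*π*x)) v dx for all v ∈ V.

Multiply both sides by a test function v and integrate from 0 to 1:
  ∫_0^1 −u''(x) v(x) dx = ∫_0^1 f(x) v(x) dx.
Integrate the LHS by parts once:
  ∫_0^1 −u'' v dx = −[u'(x) v(x)]_0^1 + ∫_0^1 u'(x) v'(x) dx.
Thus ∫_0^1 u'(x) v'(x) dx = ∫_0^1 f(x) v(x) dx + [u'(x) v(x)]_0^1.
Choose V so that boundary terms are either known or forced to vanish.
u is Dirichlet: u(0) = u(1) = 0. Let V = H^1_0(0, 1); then v(0) = v(1) = 0, and [u' v]_0^1 = 0.
Weak formulation: find u (satisfying any essential BC) such that ∫_0^1 u'(x) v'(x) dx = ∫_0^1 f v dx for all v ∈ V.
Substituting f(x) = 4*sin(4*π*x), the right-hand side is ∫_0^1 (4*sin(4*π*x)) v dx.


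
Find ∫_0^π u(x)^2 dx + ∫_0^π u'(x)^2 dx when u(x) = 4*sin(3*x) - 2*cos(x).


||u||_{H^1(0,π)}^2 = 84*π

u'(x) = 2*sin(x) + 12*cos(3*x).
Expand u² and (u')² and integrate term by term on (0, π), using: for integers n ≥ 1, ∫_0^π sin²(nx) dx = ∫_0^π cos²(nx) dx = π/2; for n ≠ n', ∫_0^π sin(nx)sin(n'x) dx = ∫_0^π cos(nx)cos(n'x) dx = 0; and by product-to-sum, ∫_0^π sin(nx)cos(n'x) dx = ½∫_0^π [sin((n+n')x) + sin((n−n')x)] dx, which is 0 when n+n' is even and 2n/(n²−n'²) when n+n' is odd (it need not vanish on (0, π)).
  u² squared terms: (-2)²·∫cos(x)² dx = 4·π/2 = 2*π;  (4)²·∫sin(3x)² dx = 16·π/2 = 8*π.
  u² cross terms: 2·(-2)·(4)·∫cos(x)·sin(3x) dx = -16·(0) = 0.
  So ∫_0^π u² dx = 2*π + 8*π + 0 = 10*π.
  (u')² squared terms: (2)²·∫sin(x)² dx = 4·π/2 = 2*π;  (12)²·∫cos(3x)² dx = 144·π/2 = 72*π.
  (u')² cross terms: 2·(2)·(12)·∫sin(x)·cos(3x) dx = 48·(0) = 0.
  So ∫_0^π (u')² dx = 2*π + 72*π + 0 = 74*π.
||u||_{H^1}^2 = (10*π) + (74*π) = 84*π.


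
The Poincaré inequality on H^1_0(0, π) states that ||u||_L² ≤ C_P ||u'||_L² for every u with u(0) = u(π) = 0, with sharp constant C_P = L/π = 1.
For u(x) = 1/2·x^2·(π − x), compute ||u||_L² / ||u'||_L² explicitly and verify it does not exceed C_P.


||u||_L² / ||u'||_L² = sqrt(14)*π/14 < C_P = 1.

u(x) = 1/2·x^2·(π − x), so u'(x) = x*(-3*x + 2*π)/2.
u(x) = 1/2·x^2·(π − x) vanishes at x = 0 and x = π, so u ∈ H^1_0(0, π). Differentiate via the product rule and integrate the resulting polynomials term by term.
  ∫_0^π u² dx = ∫_0^π (x^6/4 - π*x^5/2 + π^2*x^4/4) dx. Term by term:
    ∫_0^π x^6/4 dx = π^7/28;  ∫_0^π -π*x^5/2 dx = -π^7/12;  ∫_0^π π^2*x^4/4 dx = π^7/20.
  Sum: π^7/28 − π^7/12 + π^7/20 = π^7/420.
  ∫_0^π (u')² dx = ∫_0^π (9*x^4/4 - 3*π*x^3 + π^2*x^2) dx. Term by term:
    ∫_0^π 9*x^4/4 dx = 9*π^5/20;  ∫_0^π -3*π*x^3 dx = -3*π^5/4;  ∫_0^π π^2*x^2 dx = π^5/3.
  Sum: 9*π^5/20 − 3*π^5/4 + π^5/3 = π^5/30.
∫_0^π u² dx = π^7/420, so ||u||_L² = sqrt(105)*π^(7/2)/210.
∫_0^π (u')² dx = π^5/30, so ||u'||_L² = sqrt(30)*π^(5/2)/30.
Ratio ||u||_L² / ||u'||_L² = sqrt(14)*π/14.
Sharp Poincaré constant on H^1_0(0, π) is C_P = L/π = 1, achieved by sin(x).
A polynomial bump cannot attain the sharp Poincaré constant (only the first sine eigenfunction does), so the ratio is strictly less than C_P, consistent with ||u||_L² ≤ C_P ||u'||_L².
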